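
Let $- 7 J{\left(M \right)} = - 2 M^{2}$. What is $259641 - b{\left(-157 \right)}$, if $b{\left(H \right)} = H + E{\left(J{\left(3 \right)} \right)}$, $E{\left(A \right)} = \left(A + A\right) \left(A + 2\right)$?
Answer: $\frac{12728950}{49} \approx 2.5977 \cdot 10^{5}$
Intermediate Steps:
$J{\left(M \right)} = \frac{2 M^{2}}{7}$ ($J{\left(M \right)} = - \frac{\left(-2\right) M^{2}}{7} = \frac{2 M^{2}}{7}$)
$E{\left(A \right)} = 2 A \left(2 + A\right)$
$b{\left(H \right)} = \frac{1152}{49} + H$ ($b{\left(H \right)} = H + 2 \frac{2 \cdot 3^{2}}{7} \left(2 + \frac{2 \cdot 3^{2}}{7}\right) = H + 2 \cdot \frac{2}{7} \cdot 9 \left(2 + \frac{2}{7} \cdot 9\right) = H + 2 \cdot \frac{18}{7} \left(2 + \frac{18}{7}\right) = H + 2 \cdot \frac{18}{7} \cdot \frac{32}{7} = H + \frac{1152}{49} = \frac{1152}{49} + H$)
$259641 - b{\left(-157 \right)} = 259641 - \left(\frac{1152}{49} - 157\right) = 259641 - - \frac{6541}{49} = 259641 + \frac{6541}{49} = \frac{12728950}{49}$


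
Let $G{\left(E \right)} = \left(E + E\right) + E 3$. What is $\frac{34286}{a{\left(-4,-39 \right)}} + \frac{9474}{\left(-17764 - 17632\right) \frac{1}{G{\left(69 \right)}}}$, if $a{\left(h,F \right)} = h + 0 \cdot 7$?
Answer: $- \frac{76666336}{8849} \approx -8663.8$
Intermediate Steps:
$G{\left(E \right)} = 5 E$ ($G{\left(E \right)} = 2 E + 3 E = 5 E$)
$a{\left(h,F \right)} = h$ ($a{\left(h,F \right)} = h + 0 = h$)
$\frac{34286}{a{\left(-4,-39 \right)}} + \frac{9474}{\left(-17764 - 17632\right) \frac{1}{G{\left(69 \right)}}} = \frac{34286}{-4} + \frac{9474}{\left(-17764 - 17632\right) \frac{1}{5 \cdot 69}} = 34286 \left(- \frac{1}{4}\right) + \frac{9474}{\left(-17764 - 17632\right) \frac{1}{345}} = - \frac{17143}{2} + \frac{9474}{\left(-35396\right) \frac{1}{345}} = - \frac{17143}{2} + \frac{9474}{- \frac{35396}{345}} = - \frac{17143}{2} + 9474 \left(- \frac{345}{35396}\right) = - \frac{17143}{2} - \frac{1634265}{17698} = - \frac{76666336}{8849}$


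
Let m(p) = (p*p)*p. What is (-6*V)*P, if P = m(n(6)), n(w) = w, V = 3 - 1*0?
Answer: -3888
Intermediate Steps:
V = 3 (V = 3 + 0 = 3)
m(p) = p³ (m(p) = p²*p = p³)
P = 216 (P = 6³ = 216)
(-6*V)*P = -6*3*216 = -18*216 = -3888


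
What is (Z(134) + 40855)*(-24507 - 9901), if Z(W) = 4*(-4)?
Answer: -1405188312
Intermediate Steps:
Z(W) = -16
(Z(134) + 40855)*(-24507 - 9901) = (-16 + 40855)*(-24507 - 9901) = 40839*(-34408) = -1405188312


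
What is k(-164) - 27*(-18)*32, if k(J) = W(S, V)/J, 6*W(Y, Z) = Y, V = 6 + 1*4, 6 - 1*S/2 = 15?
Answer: 2550531/164 ≈ 15552.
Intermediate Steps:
S = -18 (S = 12 - 2*15 = 12 - 30 = -18)
V = 10 (V = 6 + 4 = 10)
W(Y, Z) = Y/6
k(J) = -3/J (k(J) = ((⅙)*(-18))/J = -3/J)
k(-164) - 27*(-18)*32 = -3/(-164) - 27*(-18)*32 = -3*(-1/164) - (-486)*32 = 3/164 - 1*(-15552) = 3/164 + 15552 = 2550531/164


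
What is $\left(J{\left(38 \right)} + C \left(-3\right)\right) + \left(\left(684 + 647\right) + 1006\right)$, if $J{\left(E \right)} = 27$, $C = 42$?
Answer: $2238$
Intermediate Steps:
$\left(J{\left(38 \right)} + C \left(-3\right)\right) + \left(\left(684 + 647\right) + 1006\right) = \left(27 + 42 \left(-3\right)\right) + \left(\left(684 + 647\right) + 1006\right) = \left(27 - 126\right) + \left(1331 + 1006\right) = -99 + 2337 = 2238$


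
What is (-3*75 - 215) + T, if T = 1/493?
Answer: -216919/493 ≈ -440.00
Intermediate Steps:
T = 1/493 ≈ 0.0020284
(-3*75 - 215) + T = (-3*75 - 215) + 1/493 = (-225 - 215) + 1/493 = -440 + 1/493 = -216919/493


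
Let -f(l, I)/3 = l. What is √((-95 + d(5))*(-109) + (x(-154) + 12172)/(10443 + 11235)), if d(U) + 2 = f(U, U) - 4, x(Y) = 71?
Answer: 5*√26409476410/7226 ≈ 112.45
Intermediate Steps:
f(l, I) = -3*l
d(U) = -6 - 3*U (d(U) = -2 + (-3*U - 4) = -2 + (-4 - 3*U) = -6 - 3*U)
√((-95 + d(5))*(-109) + (x(-154) + 12172)/(10443 + 11235)) = √((-95 + (-6 - 3*5))*(-109) + (71 + 12172)/(10443 + 11235)) = √((-95 + (-6 - 15))*(-109) + 12243/21678) = √((-95 - 21)*(-109) + 12243*(1/21678)) = √(-116*(-109) + 4081/7226) = √(12644 + 4081/7226) = √(91369625/7226) = 5*√26409476410/7226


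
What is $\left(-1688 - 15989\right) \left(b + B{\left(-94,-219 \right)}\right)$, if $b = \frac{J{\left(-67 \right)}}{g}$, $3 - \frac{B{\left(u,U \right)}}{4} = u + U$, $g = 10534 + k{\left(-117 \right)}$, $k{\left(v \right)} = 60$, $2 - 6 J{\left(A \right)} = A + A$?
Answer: $- \frac{355064782666}{15891} \approx -2.2344 \cdot 10^{7}$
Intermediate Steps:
$J{\left(A \right)} = \frac{1}{3} - \frac{A}{3}$ ($J{\left(A \right)} = \frac{1}{3} - \frac{A + A}{6} = \frac{1}{3} - \frac{2 A}{6} = \frac{1}{3} - \frac{A}{3}$)
$g = 10594$ ($g = 10534 + 60 = 10594$)
$B{\left(u,U \right)} = 12 - 4 U - 4 u$ ($B{\left(u,U \right)} = 12 - 4 \left(u + U\right) = 12 - 4 \left(U + u\right) = 12 - \left(4 U + 4 u\right) = 12 - 4 U - 4 u$)
$b = \frac{34}{15891}$ ($b = \frac{\frac{1}{3} - - \frac{67}{3}}{10594} = \left(\frac{1}{3} + \frac{67}{3}\right) \frac{1}{10594} = \frac{68}{3} \cdot \frac{1}{10594} = \frac{34}{15891} \approx 0.0021396$)
$\left(-1688 - 15989\right) \left(b + B{\left(-94,-219 \right)}\right) = \left(-1688 - 15989\right) \left(\frac{34}{15891} - -1264\right) = - 17677 \left(\frac{34}{15891} + \left(12 + 876 + 376\right)\right) = - 17677 \left(\frac{34}{15891} + 1264\right) = \left(-17677\right) \frac{20086258}{15891} = - \frac{355064782666}{15891}$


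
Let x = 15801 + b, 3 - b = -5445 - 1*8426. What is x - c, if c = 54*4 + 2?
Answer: 29457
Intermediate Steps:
b = 13874 (b = 3 - (-5445 - 1*8426) = 3 - (-5445 - 8426) = 3 - 1*(-13871) = 3 + 13871 = 13874)
c = 218 (c = 216 + 2 = 218)
x = 29675 (x = 15801 + 13874 = 29675)
x - c = 29675 - 1*218 = 29675 - 218 = 29457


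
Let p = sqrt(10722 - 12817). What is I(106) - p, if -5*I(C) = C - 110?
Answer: 4/5 - I*sqrt(2095) ≈ 0.8 - 45.771*I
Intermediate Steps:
I(C) = 22 - C/5 (I(C) = -(C - 110)/5 = -(-110 + C)/5 = 22 - C/5)
p = I*sqrt(2095) (p = sqrt(-2095) = I*sqrt(2095) ≈ 45.771*I)
I(106) - p = (22 - 1/5*106) - I*sqrt(2095) = (22 - 106/5) - I*sqrt(2095) = 4/5 - I*sqrt(2095)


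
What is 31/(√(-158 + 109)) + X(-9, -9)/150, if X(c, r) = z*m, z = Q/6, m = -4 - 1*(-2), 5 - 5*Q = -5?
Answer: -1/225 - 31*I/7 ≈ -0.0044444 - 4.4286*I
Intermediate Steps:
Q = 2 (Q = 1 - ⅕*(-5) = 1 + 1 = 2)
m = -2 (m = -4 + 2 = -2)
z = ⅓ (z = 2/6 = 2*(⅙) = ⅓ ≈ 0.33333)
X(c, r) = -⅔ (X(c, r) = (⅓)*(-2) = -⅔)
31/(√(-158 + 109)) + X(-9, -9)/150 = 31/(√(-158 + 109)) - ⅔/150 = 31/(√(-49)) - ⅔*1/150 = 31/((7*I)) - 1/225 = 31*(-I/7) - 1/225 = -31*I/7 - 1/225 = -1/225 - 31*I/7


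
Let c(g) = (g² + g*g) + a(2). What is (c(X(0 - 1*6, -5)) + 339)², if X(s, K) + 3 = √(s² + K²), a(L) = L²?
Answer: 242073 - 11592*√61 ≈ 1.5154e+5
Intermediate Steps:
X(s, K) = -3 + √(K² + s²) (X(s, K) = -3 + √(s² + K²) = -3 + √(K² + s²))
c(g) = 4 + 2*g² (c(g) = (g² + g*g) + 2² = (g² + g²) + 4 = 2*g² + 4 = 4 + 2*g²)
(c(X(0 - 1*6, -5)) + 339)² = ((4 + 2*(-3 + √((-5)² + (0 - 1*6)²))²) + 339)² = ((4 + 2*(-3 + √(25 + (0 - 6)²))²) + 339)² = ((4 + 2*(-3 + √(25 + (-6)²))²) + 339)² = ((4 + 2*(-3 + √(25 + 36))²) + 339)² = ((4 + 2*(-3 + √61)²) + 339)² = (343 + 2*(-3 + √61)²)²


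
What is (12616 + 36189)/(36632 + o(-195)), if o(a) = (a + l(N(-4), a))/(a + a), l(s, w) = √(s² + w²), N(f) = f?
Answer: 135965928808125/102054541258792 + 9516975*√38041/102054541258792 ≈ 1.3323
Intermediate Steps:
o(a) = (a + √(16 + a²))/(2*a) (o(a) = (a + √((-4)² + a²))/(a + a) = (a + √(16 + a²))/((2*a)) = (a + √(16 + a²))*(1/(2*a)) = (a + √(16 + a²))/(2*a))
(12616 + 36189)/(36632 + o(-195)) = (12616 + 36189)/(36632 + (½)*(-195 + √(16 + (-195)²))/(-195)) = 48805/(36632 + (½)*(-1/195)*(-195 + √(16 + 38025))) = 48805/(36632 + (½)*(-1/195)*(-195 + √38041)) = 48805/(36632 + (½ - √38041/390)) = 48805/(73265/2 - √38041/390)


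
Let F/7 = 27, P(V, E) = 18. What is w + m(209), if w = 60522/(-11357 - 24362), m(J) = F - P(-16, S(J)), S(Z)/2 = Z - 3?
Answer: 6047427/35719 ≈ 169.31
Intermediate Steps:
S(Z) = -6 + 2*Z (S(Z) = 2*(Z - 3) = 2*(-3 + Z) = -6 + 2*Z)
F = 189 (F = 7*27 = 189)
m(J) = 171 (m(J) = 189 - 1*18 = 189 - 18 = 171)
w = -60522/35719 (w = 60522/(-35719) = 60522*(-1/35719) = -60522/35719 ≈ -1.6944)
w + m(209) = -60522/35719 + 171 = 6047427/35719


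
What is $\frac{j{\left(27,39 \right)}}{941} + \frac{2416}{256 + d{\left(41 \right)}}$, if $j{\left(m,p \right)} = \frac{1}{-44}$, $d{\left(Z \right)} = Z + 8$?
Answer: $\frac{100031759}{12628220} \approx 7.9213$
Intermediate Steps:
$d{\left(Z \right)} = 8 + Z$
$j{\left(m,p \right)} = - \frac{1}{44}$
$\frac{j{\left(27,39 \right)}}{941} + \frac{2416}{256 + d{\left(41 \right)}} = - \frac{1}{44 \cdot 941} + \frac{2416}{256 + \left(8 + 41\right)} = \left(- \frac{1}{44}\right) \frac{1}{941} + \frac{2416}{256 + 49} = - \frac{1}{41404} + \frac{2416}{305} = \frac{100031759}{12628220}$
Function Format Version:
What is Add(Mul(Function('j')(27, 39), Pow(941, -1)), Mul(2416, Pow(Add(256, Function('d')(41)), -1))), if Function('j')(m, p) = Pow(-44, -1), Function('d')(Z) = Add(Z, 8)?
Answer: Rational(100031759, 12628220) ≈ 7.9213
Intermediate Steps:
Function('d')(Z) = Add(8, Z)
Function('j')(m, p) = Rational(-1, 44)
Add(Mul(Function('j')(27, 39), Pow(941, -1)), Mul(2416, Pow(Add(256, Function('d')(41)), -1))) = Add(Mul(Rational(-1, 44), Pow(941, -1)), Mul(2416, Pow(Add(256, Add(8, 41)), -1))) = Add(Mul(Rational(-1, 44), Rational(1, 941)), Mul(2416, Pow(Add(256, 49), -1))) = Add(Rational(-1, 41404), Mul(2416, Pow(305, -1))) = Add(Rational(-1, 41404), Mul(2416, Rational(1, 305))) = Add(Rational(-1, 41404), Rational(2416, 305)) = Rational(100031759, 12628220)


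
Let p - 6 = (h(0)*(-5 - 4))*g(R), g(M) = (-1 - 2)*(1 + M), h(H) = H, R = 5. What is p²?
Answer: 36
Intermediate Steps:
g(M) = -3 - 3*M (g(M) = -3*(1 + M) = -3 - 3*M)
p = 6 (p = 6 + (0*(-5 - 4))*(-3 - 3*5) = 6 + (0*(-9))*(-3 - 15) = 6 + 0*(-18) = 6 + 0 = 6)
p² = 6² = 36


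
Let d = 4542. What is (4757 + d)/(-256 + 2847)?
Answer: 9299/2591 ≈ 3.5890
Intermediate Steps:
(4757 + d)/(-256 + 2847) = (4757 + 4542)/(-256 + 2847) = 9299/2591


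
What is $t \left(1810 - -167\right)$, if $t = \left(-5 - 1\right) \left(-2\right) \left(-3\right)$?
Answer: $-71172$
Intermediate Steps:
$t = -36$ ($t = \left(-6\right) \left(-2\right) \left(-3\right) = 12 \left(-3\right) = -36$)
$t \left(1810 - -167\right) = - 36 \left(1810 - -167\right) = - 36 \left(1810 + 167\right) = \left(-36\right) 1977 = -71172$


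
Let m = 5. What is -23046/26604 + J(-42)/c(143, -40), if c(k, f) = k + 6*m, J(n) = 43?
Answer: -473831/767082 ≈ -0.61771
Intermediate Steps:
c(k, f) = 30 + k (c(k, f) = k + 6*5 = k + 30 = 30 + k)
-23046/26604 + J(-42)/c(143, -40) = -23046/26604 + 43/(30 + 143) = -23046*1/26604 + 43/173 = -3841/4434 + 43*(1/173) = -3841/4434 + 43/173 = -473831/767082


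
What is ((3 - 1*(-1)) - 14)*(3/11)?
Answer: -30/11 ≈ -2.7273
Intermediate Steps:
((3 - 1*(-1)) - 14)*(3/11) = ((3 + 1) - 14)*(3*(1/11)) = (4 - 14)*(3/11) = -10*3/11 = -30/11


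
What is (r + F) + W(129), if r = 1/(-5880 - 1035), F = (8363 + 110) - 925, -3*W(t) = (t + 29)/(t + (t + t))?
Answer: 20198875963/2676105 ≈ 7547.9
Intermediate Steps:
W(t) = -(29 + t)/(9*t) (W(t) = -(t + 29)/(3*(t + (t + t))) = -(29 + t)/(3*(t + 2*t)) = -(29 + t)/(3*(3*t)) = -(29 + t)*1/(3*t)/3 = -(29 + t)/(9*t))
F = 7548 (F = 8473 - 925 = 7548)
r = -1/6915 (r = 1/(-6915) = -1/6915 ≈ -0.00014461)
(r + F) + W(129) = (-1/6915 + 7548) + (⅑)*(-29 - 1*129)/129 = 52194419/6915 + (⅑)*(1/129)*(-29 - 129) = 52194419/6915 + (⅑)*(1/129)*(-158) = 52194419/6915 - 158/1161 = 20198875963/2676105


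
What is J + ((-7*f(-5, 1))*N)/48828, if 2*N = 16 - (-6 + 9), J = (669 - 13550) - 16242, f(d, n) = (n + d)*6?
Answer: -9115492/313 ≈ -29123.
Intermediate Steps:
f(d, n) = 6*d + 6*n (f(d, n) = (d + n)*6 = 6*d + 6*n)
J = -29123 (J = -12881 - 16242 = -29123)
N = 13/2 (N = (16 - (-6 + 9))/2 = (16 - 1*3)/2 = (16 - 3)/2 = (½)*13 = 13/2 ≈ 6.5000)
J + ((-7*f(-5, 1))*N)/48828 = -29123 + (-7*(6*(-5) + 6*1)*(13/2))/48828 = -29123 + (-7*(-30 + 6)*(13/2))*(1/48828) = -29123 + (-7*(-24)*(13/2))*(1/48828) = -29123 + (168*(13/2))*(1/48828) = -29123 + 1092*(1/48828) = -29123 + 7/313 = -9115492/313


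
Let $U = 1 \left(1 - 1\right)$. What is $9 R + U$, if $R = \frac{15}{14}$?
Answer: $\frac{135}{14} \approx 9.6429$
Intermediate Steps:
$R = \frac{15}{14}$ ($R = 15 \cdot \frac{1}{14} = \frac{15}{14} \approx 1.0714$)
$U = 0$ ($U = 1 \cdot 0 = 0$)
$9 R + U = 9 \cdot \frac{15}{14} + 0 = \frac{135}{14} + 0 = \frac{135}{14}$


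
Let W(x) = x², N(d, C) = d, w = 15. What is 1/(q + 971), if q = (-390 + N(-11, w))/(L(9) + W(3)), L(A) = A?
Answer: 18/17077 ≈ 0.0010540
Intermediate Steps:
q = -401/18 (q = (-390 - 11)/(9 + 3²) = -401/(9 + 9) = -401/18 ≈ -22.278)
1/(q + 971) = 1/(-401/18 + 971) = 1/(17077/18) = 18/17077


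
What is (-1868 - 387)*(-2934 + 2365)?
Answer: 1283095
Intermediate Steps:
(-1868 - 387)*(-2934 + 2365) = -2255*(-569) = 1283095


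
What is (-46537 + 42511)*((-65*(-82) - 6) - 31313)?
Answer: 104631714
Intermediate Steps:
(-46537 + 42511)*((-65*(-82) - 6) - 31313) = -4026*((5330 - 6) - 31313) = -4026*(5324 - 31313) = -4026*(-25989) = 104631714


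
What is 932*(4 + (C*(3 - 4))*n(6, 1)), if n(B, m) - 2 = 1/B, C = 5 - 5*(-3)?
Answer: -109976/3 ≈ -36659.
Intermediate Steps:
C = 20 (C = 5 + 15 = 20)
n(B, m) = 2 + 1/B
932*(4 + (C*(3 - 4))*n(6, 1)) = 932*(4 + (20*(3 - 4))*(2 + 1/6)) = 932*(4 + (20*(-1))*(2 + 1/6)) = 932*(4 - 20*13/6) = 932*(4 - 130/3) = 932*(-118/3) = -109976/3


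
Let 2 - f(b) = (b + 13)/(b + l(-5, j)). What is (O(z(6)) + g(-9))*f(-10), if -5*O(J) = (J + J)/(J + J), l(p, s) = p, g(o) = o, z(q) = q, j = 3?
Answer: -506/25 ≈ -20.240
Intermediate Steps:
O(J) = -⅕ (O(J) = -(J + J)/(5*(J + J)) = -2*J/(5*(2*J)) = -2*J*1/(2*J)/5 = -⅕*1 = -⅕)
f(b) = 2 - (13 + b)/(-5 + b) (f(b) = 2 - (b + 13)/(b - 5) = 2 - (13 + b)/(-5 + b))
(O(z(6)) + g(-9))*f(-10) = (-⅕ - 9)*((-23 - 10)/(-5 - 10)) = -46*(-33)/(5*(-15)) = -(-46)*(-33)/75 = -46/5*11/5 = -506/25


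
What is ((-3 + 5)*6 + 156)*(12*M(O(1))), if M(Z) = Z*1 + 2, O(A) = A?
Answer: 6048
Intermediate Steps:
M(Z) = 2 + Z (M(Z) = Z + 2 = 2 + Z)
((-3 + 5)*6 + 156)*(12*M(O(1))) = ((-3 + 5)*6 + 156)*(12*(2 + 1)) = (2*6 + 156)*(12*3) = (12 + 156)*36 = 168*36 = 6048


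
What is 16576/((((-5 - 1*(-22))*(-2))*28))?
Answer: -296/17 ≈ -17.412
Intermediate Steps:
16576/((((-5 - 1*(-22))*(-2))*28)) = 16576/((((-5 + 22)*(-2))*28)) = 16576/(((17*(-2))*28)) = 16576/((-34*28)) = 16576/(-952) = 16576*(-1/952) = -296/17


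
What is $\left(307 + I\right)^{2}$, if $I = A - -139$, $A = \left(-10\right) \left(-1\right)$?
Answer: $207936$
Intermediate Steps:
$A = 10$
$I = 149$ ($I = 10 - -139 = 10 + 139 = 149$)
$\left(307 + I\right)^{2} = \left(307 + 149\right)^{2} = 456^{2} = 207936$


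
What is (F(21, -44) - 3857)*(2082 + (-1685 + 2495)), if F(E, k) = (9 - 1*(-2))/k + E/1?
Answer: -11094435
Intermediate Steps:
F(E, k) = E + 11/k (F(E, k) = (9 + 2)/k + E*1 = 11/k + E = E + 11/k)
(F(21, -44) - 3857)*(2082 + (-1685 + 2495)) = ((21 + 11/(-44)) - 3857)*(2082 + (-1685 + 2495)) = ((21 + 11*(-1/44)) - 3857)*(2082 + 810) = ((21 - 1/4) - 3857)*2892 = (83/4 - 3857)*2892 = -15345/4*2892 = -11094435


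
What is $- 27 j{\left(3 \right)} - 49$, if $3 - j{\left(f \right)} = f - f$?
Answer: $-130$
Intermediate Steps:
$j{\left(f \right)} = 3$ ($j{\left(f \right)} = 3 - \left(f - f\right) = 3 - 0 = 3 + 0 = 3$)
$- 27 j{\left(3 \right)} - 49 = \left(-27\right) 3 - 49 = -81 - 49 = -130$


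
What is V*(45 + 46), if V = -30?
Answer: -2730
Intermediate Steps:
V*(45 + 46) = -30*(45 + 46) = -30*91 = -2730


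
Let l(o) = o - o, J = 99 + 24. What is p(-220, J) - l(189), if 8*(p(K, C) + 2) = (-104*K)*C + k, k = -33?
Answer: 2814191/8 ≈ 3.5177e+5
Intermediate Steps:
J = 123
p(K, C) = -49/8 - 13*C*K (p(K, C) = -2 + ((-104*K)*C - 33)/8 = -2 + (-104*C*K - 33)/8 = -2 + (-33 - 104*C*K)/8 = -2 + (-33/8 - 13*C*K) = -49/8 - 13*C*K)
l(o) = 0
p(-220, J) - l(189) = (-49/8 - 13*123*(-220)) - 1*0 = (-49/8 + 351780) + 0 = 2814191/8 + 0 = 2814191/8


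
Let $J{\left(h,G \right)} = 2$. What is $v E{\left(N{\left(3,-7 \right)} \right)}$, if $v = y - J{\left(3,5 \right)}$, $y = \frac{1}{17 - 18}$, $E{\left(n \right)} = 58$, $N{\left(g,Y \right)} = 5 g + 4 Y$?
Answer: $-174$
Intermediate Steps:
$N{\left(g,Y \right)} = 4 Y + 5 g$
$y = -1$ ($y = \frac{1}{-1} = -1$)
$v = -3$ ($v = -1 - 2 = -3$)
$v E{\left(N{\left(3,-7 \right)} \right)} = \left(-3\right) 58 = -174$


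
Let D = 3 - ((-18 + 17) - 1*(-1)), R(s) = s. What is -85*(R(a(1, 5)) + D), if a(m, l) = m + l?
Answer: -765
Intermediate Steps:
a(m, l) = l + m
D = 3 (D = 3 - (-1 + 1) = 3 - 1*0 = 3 + 0 = 3)
-85*(R(a(1, 5)) + D) = -85*((5 + 1) + 3) = -85*(6 + 3) = -85*9 = -765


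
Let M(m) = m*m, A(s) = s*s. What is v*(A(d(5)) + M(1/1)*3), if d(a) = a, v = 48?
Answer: 1344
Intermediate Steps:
A(s) = s²
M(m) = m²
v*(A(d(5)) + M(1/1)*3) = 48*(5² + (1/1)²*3) = 48*(25 + 1²*3) = 48*(25 + 1*3) = 48*(25 + 3) = 48*28 = 1344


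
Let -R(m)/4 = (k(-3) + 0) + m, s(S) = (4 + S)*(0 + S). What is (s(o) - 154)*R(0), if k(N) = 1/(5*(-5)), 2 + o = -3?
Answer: -596/25 ≈ -23.840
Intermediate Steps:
o = -5 (o = -2 - 3 = -5)
k(N) = -1/25 (k(N) = 1/(-25) = -1/25)
s(S) = S*(4 + S) (s(S) = (4 + S)*S = S*(4 + S))
R(m) = 4/25 - 4*m (R(m) = -4*((-1/25 + 0) + m) = -4*(-1/25 + m) = 4/25 - 4*m)
(s(o) - 154)*R(0) = (-5*(4 - 5) - 154)*(4/25 - 4*0) = (-5*(-1) - 154)*(4/25 + 0) = (5 - 154)*(4/25) = -149*4/25 = -596/25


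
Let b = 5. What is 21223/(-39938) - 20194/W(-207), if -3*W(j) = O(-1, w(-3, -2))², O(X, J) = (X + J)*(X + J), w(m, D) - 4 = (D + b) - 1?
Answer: 126645239/1313750 ≈ 96.400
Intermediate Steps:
w(m, D) = 8 + D (w(m, D) = 4 + ((D + 5) - 1) = 4 + ((5 + D) - 1) = 4 + (4 + D) = 8 + D)
O(X, J) = (J + X)² (O(X, J) = (J + X)*(J + X) = (J + X)²)
W(j) = -625/3 (W(j) = -((8 - 2) - 1)⁴/3 = -(6 - 1)⁴/3 = -(5²)²/3 = -⅓*25² = -⅓*625 = -625/3)
21223/(-39938) - 20194/W(-207) = 21223/(-39938) - 20194/(-625/3) = 21223*(-1/39938) - 20194*(-3/625) = -1117/2102 + 60582/625 = 126645239/1313750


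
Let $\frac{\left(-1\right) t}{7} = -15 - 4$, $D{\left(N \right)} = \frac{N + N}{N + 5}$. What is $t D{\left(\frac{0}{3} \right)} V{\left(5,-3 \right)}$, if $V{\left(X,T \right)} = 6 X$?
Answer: $0$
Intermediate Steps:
$D{\left(N \right)} = \frac{2 N}{5 + N}$
$t = 133$ ($t = - 7 \left(-15 - 4\right) = \left(-7\right) \left(-19\right) = 133$)
$t D{\left(\frac{0}{3} \right)} V{\left(5,-3 \right)} = 133 \frac{2 \cdot \frac{0}{3}}{5 + \frac{0}{3}} \cdot 6 \cdot 5 = 133 \frac{2 \cdot 0 \cdot \frac{1}{3}}{5 + 0 \cdot \frac{1}{3}} \cdot 30 = 133 \cdot 2 \cdot 0 \frac{1}{5 + 0} \cdot 30 = 133 \cdot 2 \cdot 0 \cdot \frac{1}{5} \cdot 30 = 133 \cdot 0 \cdot 30 = 0 \cdot 30 = 0$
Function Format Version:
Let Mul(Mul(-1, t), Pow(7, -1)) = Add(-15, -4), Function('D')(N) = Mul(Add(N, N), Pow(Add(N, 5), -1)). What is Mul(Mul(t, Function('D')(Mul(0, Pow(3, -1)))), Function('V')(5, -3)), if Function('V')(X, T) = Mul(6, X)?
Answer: 0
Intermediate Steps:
Function('D')(N) = Mul(2, N, Pow(Add(5, N), -1)) (Function('D')(N) = Mul(Mul(2, N), Pow(Add(5, N), -1)) = Mul(2, N, Pow(Add(5, N), -1)))
t = 133 (t = Mul(-7, Add(-15, -4)) = Mul(-7, -19) = 133)
Mul(Mul(t, Function('D')(Mul(0, Pow(3, -1)))), Function('V')(5, -3)) = Mul(Mul(133, Mul(2, Mul(0, Pow(3, -1)), Pow(Add(5, Mul(0, Pow(3, -1))), -1))), Mul(6, 5)) = Mul(Mul(133, Mul(2, Mul(0, Rational(1, 3)), Pow(Add(5, Mul(0, Rational(1, 3))), -1))), 30) = Mul(Mul(133, Mul(2, 0, Pow(Add(5, 0), -1))), 30) = Mul(Mul(133, Mul(2, 0, Pow(5, -1))), 30) = Mul(Mul(133, Mul(2, 0, Rational(1, 5))), 30) = Mul(Mul(133, 0), 30) = Mul(0, 30) = 0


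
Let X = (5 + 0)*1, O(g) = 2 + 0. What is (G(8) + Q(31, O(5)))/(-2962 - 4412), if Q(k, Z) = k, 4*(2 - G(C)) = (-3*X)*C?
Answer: -21/2458 ≈ -0.0085435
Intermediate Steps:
O(g) = 2
X = 5 (X = 5*1 = 5)
G(C) = 2 + 15*C/4 (G(C) = 2 - (-3*5)*C/4 = 2 - (-15)*C/4 = 2 + 15*C/4)
(G(8) + Q(31, O(5)))/(-2962 - 4412) = ((2 + (15/4)*8) + 31)/(-2962 - 4412) = ((2 + 30) + 31)/(-7374) = (32 + 31)*(-1/7374) = 63*(-1/7374) = -21/2458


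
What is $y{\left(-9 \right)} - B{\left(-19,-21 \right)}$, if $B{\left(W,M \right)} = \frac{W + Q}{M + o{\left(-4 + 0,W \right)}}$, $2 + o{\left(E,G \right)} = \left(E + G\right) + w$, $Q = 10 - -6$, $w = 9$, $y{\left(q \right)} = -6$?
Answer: $- \frac{225}{37} \approx -6.0811$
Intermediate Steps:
$Q = 16$ ($Q = 10 + 6 = 16$)
$o{\left(E,G \right)} = 7 + E + G$ ($o{\left(E,G \right)} = -2 + \left(\left(E + G\right) + 9\right) = -2 + \left(9 + E + G\right) = 7 + E + G$)
$B{\left(W,M \right)} = \frac{16 + W}{3 + M + W}$ ($B{\left(W,M \right)} = \frac{W + 16}{M + \left(7 + \left(-4 + 0\right) + W\right)} = \frac{16 + W}{M + \left(7 - 4 + W\right)} = \frac{16 + W}{M + \left(3 + W\right)} = \frac{16 + W}{3 + M + W}$)
$y{\left(-9 \right)} - B{\left(-19,-21 \right)} = -6 - \frac{16 - 19}{3 - 21 - 19} = -6 - \frac{1}{-37} \left(-3\right) = -6 - \left(- \frac{1}{37}\right) \left(-3\right) = -6 - \frac{3}{37} = - \frac{225}{37}$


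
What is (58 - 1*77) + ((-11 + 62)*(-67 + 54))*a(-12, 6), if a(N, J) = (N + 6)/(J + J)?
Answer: 625/2 ≈ 312.50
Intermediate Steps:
a(N, J) = (6 + N)/(2*J) (a(N, J) = (6 + N)/((2*J)) = (6 + N)*(1/(2*J)) = (6 + N)/(2*J))
(58 - 1*77) + ((-11 + 62)*(-67 + 54))*a(-12, 6) = (58 - 1*77) + ((-11 + 62)*(-67 + 54))*((½)*(6 - 12)/6) = (58 - 77) + (51*(-13))*((½)*(⅙)*(-6)) = -19 - 663*(-½) = -19 + 663/2 = 625/2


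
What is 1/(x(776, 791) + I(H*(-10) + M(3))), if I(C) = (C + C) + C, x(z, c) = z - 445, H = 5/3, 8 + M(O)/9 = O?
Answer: 1/146 ≈ 0.0068493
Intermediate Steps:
M(O) = -72 + 9*O
H = 5/3 (H = 5*(⅓) = 5/3 ≈ 1.6667)
x(z, c) = -445 + z
I(C) = 3*C (I(C) = 2*C + C = 3*C)
1/(x(776, 791) + I(H*(-10) + M(3))) = 1/((-445 + 776) + 3*((5/3)*(-10) + (-72 + 9*3))) = 1/(331 + 3*(-50/3 + (-72 + 27))) = 1/(331 + 3*(-50/3 - 45)) = 1/(331 + 3*(-185/3)) = 1/(331 - 185) = 1/146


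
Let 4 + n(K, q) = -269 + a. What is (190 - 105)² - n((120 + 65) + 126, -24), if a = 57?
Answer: 7441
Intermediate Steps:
n(K, q) = -216 (n(K, q) = -4 + (-269 + 57) = -4 - 212 = -216)
(190 - 105)² - n((120 + 65) + 126, -24) = (190 - 105)² - 1*(-216) = 85² + 216 = 7225 + 216 = 7441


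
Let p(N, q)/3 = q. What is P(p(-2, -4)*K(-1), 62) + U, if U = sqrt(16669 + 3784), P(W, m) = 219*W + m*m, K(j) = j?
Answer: 6472 + sqrt(20453) ≈ 6615.0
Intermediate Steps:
p(N, q) = 3*q
P(W, m) = m**2 + 219*W (P(W, m) = 219*W + m**2 = m**2 + 219*W)
U = sqrt(20453) ≈ 143.01
P(p(-2, -4)*K(-1), 62) + U = (62**2 + 219*((3*(-4))*(-1))) + sqrt(20453) = (3844 + 219*(-12*(-1))) + sqrt(20453) = (3844 + 219*12) + sqrt(20453) = (3844 + 2628) + sqrt(20453) = 6472 + sqrt(20453)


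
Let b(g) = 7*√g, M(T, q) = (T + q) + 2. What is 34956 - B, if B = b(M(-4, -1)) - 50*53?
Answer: 37606 - 7*I*√3 ≈ 37606.0 - 12.124*I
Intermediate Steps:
M(T, q) = 2 + T + q
B = -2650 + 7*I*√3 (B = 7*√(2 - 4 - 1) - 50*53 = 7*√(-3) - 2650 = 7*(I*√3) - 2650 = 7*I*√3 - 2650 = -2650 + 7*I*√3 ≈ -2650.0 + 12.124*I)
34956 - B = 34956 - (-2650 + 7*I*√3) = 34956 + (2650 - 7*I*√3) = 37606 - 7*I*√3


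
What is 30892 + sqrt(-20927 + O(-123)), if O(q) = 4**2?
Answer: 30892 + I*sqrt(20911) ≈ 30892.0 + 144.61*I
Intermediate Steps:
O(q) = 16
30892 + sqrt(-20927 + O(-123)) = 30892 + sqrt(-20927 + 16) = 30892 + sqrt(-20911) = 30892 + I*sqrt(20911)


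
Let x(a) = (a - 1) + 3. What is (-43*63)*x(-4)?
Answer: 5418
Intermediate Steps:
x(a) = 2 + a (x(a) = (-1 + a) + 3 = 2 + a)
(-43*63)*x(-4) = (-43*63)*(2 - 4) = -2709*(-2) = 5418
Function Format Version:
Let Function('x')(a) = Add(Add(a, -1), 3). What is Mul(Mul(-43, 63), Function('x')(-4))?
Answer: 5418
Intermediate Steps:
Function('x')(a) = Add(2, a) (Function('x')(a) = Add(Add(-1, a), 3) = Add(2, a))
Mul(Mul(-43, 63), Function('x')(-4)) = Mul(Mul(-43, 63), Add(2, -4)) = Mul(-2709, -2) = 5418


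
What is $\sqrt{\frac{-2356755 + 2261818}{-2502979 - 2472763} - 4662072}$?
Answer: $\frac{i \sqrt{115423617500755790354}}{4975742} \approx 2159.2 i$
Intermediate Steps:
$\sqrt{\frac{-2356755 + 2261818}{-2502979 - 2472763} - 4662072} = \sqrt{- \frac{94937}{-4975742} - 4662072} = \sqrt{\left(-94937\right) \left(- \frac{1}{4975742}\right) - 4662072} = \sqrt{\frac{94937}{4975742} - 4662072} = \sqrt{- \frac{23197267362487}{4975742}} = \frac{i \sqrt{115423617500755790354}}{4975742}$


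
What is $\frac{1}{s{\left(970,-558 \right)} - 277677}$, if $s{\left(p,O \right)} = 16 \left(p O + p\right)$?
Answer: $- \frac{1}{8922317} \approx -1.1208 \cdot 10^{-7}$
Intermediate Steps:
$s{\left(p,O \right)} = 16 p + 16 O p$ ($s{\left(p,O \right)} = 16 \left(O p + p\right) = 16 \left(p + O p\right) = 16 p + 16 O p$)
$\frac{1}{s{\left(970,-558 \right)} - 277677} = \frac{1}{16 \cdot 970 \left(1 - 558\right) - 277677} = \frac{1}{16 \cdot 970 \left(-557\right) - 277677} = \frac{1}{-8644640 - 277677} = \frac{1}{-8922317} = - \frac{1}{8922317}$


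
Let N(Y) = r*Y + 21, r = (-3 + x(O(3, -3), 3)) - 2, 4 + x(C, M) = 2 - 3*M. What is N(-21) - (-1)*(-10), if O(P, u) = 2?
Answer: 347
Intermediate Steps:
x(C, M) = -2 - 3*M (x(C, M) = -4 + (2 - 3*M) = -2 - 3*M)
r = -16 (r = (-3 + (-2 - 3*3)) - 2 = (-3 + (-2 - 9)) - 2 = (-3 - 11) - 2 = -14 - 2 = -16)
N(Y) = 21 - 16*Y (N(Y) = -16*Y + 21 = 21 - 16*Y)
N(-21) - (-1)*(-10) = (21 - 16*(-21)) - (-1)*(-10) = (21 + 336) - 1*10 = 357 - 10 = 347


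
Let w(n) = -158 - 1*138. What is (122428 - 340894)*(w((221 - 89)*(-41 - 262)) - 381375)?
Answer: 83382136686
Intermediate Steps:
w(n) = -296 (w(n) = -158 - 138 = -296)
(122428 - 340894)*(w((221 - 89)*(-41 - 262)) - 381375) = (122428 - 340894)*(-296 - 381375) = -218466*(-381671) = 83382136686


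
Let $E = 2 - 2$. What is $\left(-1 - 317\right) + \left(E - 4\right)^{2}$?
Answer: $-302$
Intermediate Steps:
$E = 0$
$\left(-1 - 317\right) + \left(E - 4\right)^{2} = \left(-1 - 317\right) + \left(0 - 4\right)^{2} = -318 + \left(0 - 4\right)^{2} = -318 + \left(-4\right)^{2} = -318 + 16 = -302$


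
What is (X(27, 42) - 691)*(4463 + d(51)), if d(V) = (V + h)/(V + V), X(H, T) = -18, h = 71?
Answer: -161420866/51 ≈ -3.1651e+6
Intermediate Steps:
d(V) = (71 + V)/(2*V) (d(V) = (V + 71)/(V + V) = (71 + V)/((2*V)) = (71 + V)*(1/(2*V)) = (71 + V)/(2*V))
(X(27, 42) - 691)*(4463 + d(51)) = (-18 - 691)*(4463 + (1/2)*(71 + 51)/51) = -709*(4463 + (1/2)*(1/51)*122) = -709*(4463 + 61/51) = -709*227674/51 = -161420866/51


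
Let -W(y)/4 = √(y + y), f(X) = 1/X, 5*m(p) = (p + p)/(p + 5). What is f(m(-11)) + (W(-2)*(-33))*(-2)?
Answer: 15/11 - 528*I ≈ 1.3636 - 528.0*I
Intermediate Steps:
m(p) = 2*p/(5*(5 + p)) (m(p) = ((p + p)/(p + 5))/5 = ((2*p)/(5 + p))/5 = (2*p/(5 + p))/5 = 2*p/(5*(5 + p)))
f(X) = 1/X
W(y) = -4*√2*√y (W(y) = -4*√(y + y) = -4*√2*√y)
f(m(-11)) + (W(-2)*(-33))*(-2) = 1/((⅖)*(-11)/(5 - 11)) + (-4*√2*√(-2)*(-33))*(-2) = 1/((⅖)*(-11)/(-6)) + (-4*√2*I*√2*(-33))*(-2) = 1/((⅖)*(-11)*(-⅙)) + (-8*I*(-33))*(-2) = 1/(11/15) + (264*I)*(-2) = 15/11 - 528*I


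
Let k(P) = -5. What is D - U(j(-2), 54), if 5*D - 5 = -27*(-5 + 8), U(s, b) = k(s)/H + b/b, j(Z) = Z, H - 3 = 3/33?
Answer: -2479/170 ≈ -14.582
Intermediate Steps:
H = 34/11 (H = 3 + 3/33 = 3 + 3*(1/33) = 3 + 1/11 = 34/11 ≈ 3.0909)
U(s, b) = -21/34 (U(s, b) = -5/34/11 + b/b = -5*11/34 + 1 = -55/34 + 1 = -21/34)
D = -76/5 (D = 1 + (-27*(-5 + 8))/5 = 1 + (-27*3)/5 = 1 + (1/5)*(-81) = 1 - 81/5 = -76/5 ≈ -15.200)
D - U(j(-2), 54) = -76/5 - 1*(-21/34) = -76/5 + 21/34 = -2479/170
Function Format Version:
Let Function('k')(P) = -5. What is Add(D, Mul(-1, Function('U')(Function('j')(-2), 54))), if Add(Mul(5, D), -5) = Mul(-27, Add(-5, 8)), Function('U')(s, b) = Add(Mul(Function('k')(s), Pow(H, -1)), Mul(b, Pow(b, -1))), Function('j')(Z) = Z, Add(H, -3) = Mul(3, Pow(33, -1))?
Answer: Rational(-2479, 170) ≈ -14.582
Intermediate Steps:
H = Rational(34, 11) (H = Add(3, Mul(3, Pow(33, -1))) = Add(3, Mul(3, Rational(1, 33))) = Add(3, Rational(1, 11)) = Rational(34, 11) ≈ 3.0909)
Function('U')(s, b) = Rational(-21, 34) (Function('U')(s, b) = Add(Mul(-5, Pow(Rational(34, 11), -1)), Mul(b, Pow(b, -1))) = Add(Mul(-5, Rational(11, 34)), 1) = Add(Rational(-55, 34), 1) = Rational(-21, 34))
D = Rational(-76, 5) (D = Add(1, Mul(Rational(1, 5), Mul(-27, Add(-5, 8)))) = Add(1, Mul(Rational(1, 5), Mul(-27, 3))) = Add(1, Mul(Rational(1, 5), -81)) = Add(1, Rational(-81, 5)) = Rational(-76, 5) ≈ -15.200)
Add(D, Mul(-1, Function('U')(Function('j')(-2), 54))) = Add(Rational(-76, 5), Mul(-1, Rational(-21, 34))) = Add(Rational(-76, 5), Rational(21, 34)) = Rational(-2479, 170)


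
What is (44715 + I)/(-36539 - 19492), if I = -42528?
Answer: -729/18677 ≈ -0.039032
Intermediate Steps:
(44715 + I)/(-36539 - 19492) = (44715 - 42528)/(-36539 - 19492) = 2187/(-56031) = 2187*(-1/56031) = -729/18677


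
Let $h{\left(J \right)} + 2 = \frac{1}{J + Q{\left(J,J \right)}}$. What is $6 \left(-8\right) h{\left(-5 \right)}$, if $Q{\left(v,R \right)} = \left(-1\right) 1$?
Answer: $104$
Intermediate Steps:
$Q{\left(v,R \right)} = -1$
$h{\left(J \right)} = -2 + \frac{1}{-1 + J}$ ($h{\left(J \right)} = -2 + \frac{1}{J - 1} = -2 + \frac{1}{-1 + J}$)
$6 \left(-8\right) h{\left(-5 \right)} = 6 \left(-8\right) \frac{3 - -10}{-1 - 5} = - 48 \frac{3 + 10}{-6} = - 48 \left(\left(- \frac{1}{6}\right) 13\right) = \left(-48\right) \left(- \frac{13}{6}\right) = 104$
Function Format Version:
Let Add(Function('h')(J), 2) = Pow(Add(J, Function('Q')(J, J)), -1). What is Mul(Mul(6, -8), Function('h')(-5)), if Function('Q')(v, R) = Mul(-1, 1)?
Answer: 104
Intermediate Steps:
Function('Q')(v, R) = -1
Function('h')(J) = Add(-2, Pow(Add(-1, J), -1)) (Function('h')(J) = Add(-2, Pow(Add(J, -1), -1)) = Add(-2, Pow(Add(-1, J), -1)))
Mul(Mul(6, -8), Function('h')(-5)) = Mul(Mul(6, -8), Mul(Pow(Add(-1, -5), -1), Add(3, Mul(-2, -5)))) = Mul(-48, Mul(Pow(-6, -1), Add(3, 10))) = Mul(-48, Mul(Rational(-1, 6), 13)) = Mul(-48, Rational(-13, 6)) = 104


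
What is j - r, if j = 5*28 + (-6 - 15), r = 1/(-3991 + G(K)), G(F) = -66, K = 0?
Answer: 482784/4057 ≈ 119.00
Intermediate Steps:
r = -1/4057 (r = 1/(-3991 - 66) = 1/(-4057) = -1/4057 ≈ -0.00024649)
j = 119 (j = 140 - 21 = 119)
j - r = 119 - 1*(-1/4057) = 119 + 1/4057 = 482784/4057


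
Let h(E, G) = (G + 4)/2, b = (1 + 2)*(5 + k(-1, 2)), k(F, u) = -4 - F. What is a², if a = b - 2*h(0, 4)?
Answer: 4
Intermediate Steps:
b = 6 (b = (1 + 2)*(5 + (-4 - 1*(-1))) = 3*(5 + (-4 + 1)) = 3*(5 - 3) = 3*2 = 6)
h(E, G) = 2 + G/2 (h(E, G) = (4 + G)*(½) = 2 + G/2)
a = -2 (a = 6 - 2*(2 + (½)*4) = 6 - 2*(2 + 2) = 6 - 2*4 = 6 - 8 = -2)
a² = (-2)² = 4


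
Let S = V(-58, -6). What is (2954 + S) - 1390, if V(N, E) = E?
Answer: 1558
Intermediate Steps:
S = -6
(2954 + S) - 1390 = (2954 - 6) - 1390 = 2948 - 1390 = 1558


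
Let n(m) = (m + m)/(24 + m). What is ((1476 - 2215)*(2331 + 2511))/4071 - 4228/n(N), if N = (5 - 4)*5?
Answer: -89155972/6785 ≈ -13140.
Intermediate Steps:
N = 5 (N = 1*5 = 5)
n(m) = 2*m/(24 + m) (n(m) = (2*m)/(24 + m) = 2*m/(24 + m))
((1476 - 2215)*(2331 + 2511))/4071 - 4228/n(N) = ((1476 - 2215)*(2331 + 2511))/4071 - 4228/(2*5/(24 + 5)) = -739*4842*(1/4071) - 4228/(2*5/29) = -3578238*1/4071 - 4228/(2*5*(1/29)) = -1192746/1357 - 4228/10/29 = -1192746/1357 - 4228*29/10 = -1192746/1357 - 61306/5 = -89155972/6785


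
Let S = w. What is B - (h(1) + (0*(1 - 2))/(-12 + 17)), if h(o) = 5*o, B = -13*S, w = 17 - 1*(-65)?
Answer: -1071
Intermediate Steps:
w = 82 (w = 17 + 65 = 82)
S = 82
B = -1066 (B = -13*82 = -1066)
B - (h(1) + (0*(1 - 2))/(-12 + 17)) = -1066 - (5*1 + (0*(1 - 2))/(-12 + 17)) = -1066 - (5 + (0*(-1))/5) = -1066 - (5 + 0*(⅕)) = -1066 - (5 + 0) = -1066 - 1*5 = -1066 - 5 = -1071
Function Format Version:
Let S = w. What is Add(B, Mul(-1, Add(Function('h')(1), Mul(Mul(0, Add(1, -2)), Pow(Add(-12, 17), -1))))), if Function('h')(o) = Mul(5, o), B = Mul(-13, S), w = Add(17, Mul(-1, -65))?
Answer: -1071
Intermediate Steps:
w = 82 (w = Add(17, 65) = 82)
S = 82
B = -1066 (B = Mul(-13, 82) = -1066)
Add(B, Mul(-1, Add(Function('h')(1), Mul(Mul(0, Add(1, -2)), Pow(Add(-12, 17), -1))))) = Add(-1066, Mul(-1, Add(Mul(5, 1), Mul(Mul(0, Add(1, -2)), Pow(Add(-12, 17), -1))))) = Add(-1066, Mul(-1, Add(5, Mul(Mul(0, -1), Pow(5, -1))))) = Add(-1066, Mul(-1, Add(5, Mul(0, Rational(1, 5))))) = Add(-1066, Mul(-1, Add(5, 0))) = Add(-1066, Mul(-1, 5)) = Add(-1066, -5) = -1071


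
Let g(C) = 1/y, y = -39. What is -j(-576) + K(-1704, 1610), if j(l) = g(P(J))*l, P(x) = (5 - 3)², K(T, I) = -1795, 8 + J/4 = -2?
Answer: -23527/13 ≈ -1809.8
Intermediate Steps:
J = -40 (J = -32 + 4*(-2) = -32 - 8 = -40)
P(x) = 4 (P(x) = 2² = 4)
g(C) = -1/39 (g(C) = 1/(-39) = -1/39)
j(l) = -l/39
-j(-576) + K(-1704, 1610) = -(-1)*(-576)/39 - 1795 = -1*192/13 - 1795 = -192/13 - 1795 = -23527/13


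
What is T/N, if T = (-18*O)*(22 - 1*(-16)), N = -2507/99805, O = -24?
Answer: -1638398880/2507 ≈ -6.5353e+5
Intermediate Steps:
N = -2507/99805 (N = -2507*1/99805 = -2507/99805 ≈ -0.025119)
T = 16416 (T = (-18*(-24))*(22 - 1*(-16)) = 432*(22 + 16) = 432*38 = 16416)
T/N = 16416/(-2507/99805) = 16416*(-99805/2507) = -1638398880/2507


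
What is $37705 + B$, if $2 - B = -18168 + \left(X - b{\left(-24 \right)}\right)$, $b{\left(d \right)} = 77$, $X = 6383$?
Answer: $49569$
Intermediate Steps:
$B = 11864$ ($B = 2 - \left(-18168 + \left(6383 - 77\right)\right) = 2 - \left(-18168 + 6306\right) = 2 - -11862 = 2 + 11862 = 11864$)
$37705 + B = 37705 + 11864 = 49569$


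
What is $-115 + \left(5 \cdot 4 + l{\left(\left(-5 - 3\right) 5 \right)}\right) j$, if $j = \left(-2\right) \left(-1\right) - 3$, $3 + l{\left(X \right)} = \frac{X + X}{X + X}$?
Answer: $-133$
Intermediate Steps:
$l{\left(X \right)} = -2$ ($l{\left(X \right)} = -3 + \frac{X + X}{X + X} = -3 + \frac{2 X}{2 X} = -3 + 2 X \frac{1}{2 X} = -3 + 1 = -2$)
$j = -1$ ($j = 2 - 3 = -1$)
$-115 + \left(5 \cdot 4 + l{\left(\left(-5 - 3\right) 5 \right)}\right) j = -115 + \left(5 \cdot 4 - 2\right) \left(-1\right) = -115 + \left(20 - 2\right) \left(-1\right) = -115 + 18 \left(-1\right) = -115 - 18 = -133$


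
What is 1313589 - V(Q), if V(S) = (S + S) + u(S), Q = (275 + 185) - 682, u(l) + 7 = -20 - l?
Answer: 1313838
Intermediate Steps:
u(l) = -27 - l (u(l) = -7 + (-20 - l) = -27 - l)
Q = -222 (Q = 460 - 682 = -222)
V(S) = -27 + S (V(S) = (S + S) + (-27 - S) = 2*S + (-27 - S) = -27 + S)
1313589 - V(Q) = 1313589 - (-27 - 222) = 1313589 - 1*(-249) = 1313589 + 249 = 1313838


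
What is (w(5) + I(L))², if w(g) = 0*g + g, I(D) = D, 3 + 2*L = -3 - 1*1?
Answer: 9/4 ≈ 2.2500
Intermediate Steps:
L = -7/2 (L = -3/2 + (-3 - 1*1)/2 = -3/2 + (-3 - 1)/2 = -3/2 + (½)*(-4) = -3/2 - 2 = -7/2 ≈ -3.5000)
w(g) = g (w(g) = 0 + g = g)
(w(5) + I(L))² = (5 - 7/2)² = (3/2)² = 9/4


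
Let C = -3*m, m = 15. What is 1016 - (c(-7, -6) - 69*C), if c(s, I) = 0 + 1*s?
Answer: -2082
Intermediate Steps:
c(s, I) = s (c(s, I) = 0 + s = s)
C = -45 (C = -3*15 = -45)
1016 - (c(-7, -6) - 69*C) = 1016 - (-7 - 69*(-45)) = 1016 - (-7 + 3105) = 1016 - 1*3098 = 1016 - 3098 = -2082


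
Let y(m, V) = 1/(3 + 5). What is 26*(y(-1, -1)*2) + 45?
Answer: 103/2 ≈ 51.500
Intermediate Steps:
y(m, V) = ⅛ (y(m, V) = 1/8 = ⅛)
26*(y(-1, -1)*2) + 45 = 26*((⅛)*2) + 45 = 26*(¼) + 45 = 13/2 + 45 = 103/2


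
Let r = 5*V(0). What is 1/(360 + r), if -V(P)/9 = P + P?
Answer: 1/360 ≈ 0.0027778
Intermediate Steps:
V(P) = -18*P (V(P) = -9*(P + P) = -18*P)
r = 0 (r = 5*(-18*0) = 5*0 = 0)
1/(360 + r) = 1/(360 + 0) = 1/360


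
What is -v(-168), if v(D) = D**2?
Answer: -28224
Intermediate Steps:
-v(-168) = -1*(-168)**2 = -1*28224 = -28224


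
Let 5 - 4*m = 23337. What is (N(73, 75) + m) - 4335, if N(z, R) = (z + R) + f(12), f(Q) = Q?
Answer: -10008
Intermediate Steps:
m = -5833 (m = 5/4 - ¼*23337 = 5/4 - 23337/4 = -5833)
N(z, R) = 12 + R + z (N(z, R) = (z + R) + 12 = (R + z) + 12 = 12 + R + z)
(N(73, 75) + m) - 4335 = ((12 + 75 + 73) - 5833) - 4335 = (160 - 5833) - 4335 = -5673 - 4335 = -10008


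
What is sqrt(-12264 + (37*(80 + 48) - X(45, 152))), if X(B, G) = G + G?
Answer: 2*I*sqrt(1958) ≈ 88.499*I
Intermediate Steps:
X(B, G) = 2*G
sqrt(-12264 + (37*(80 + 48) - X(45, 152))) = sqrt(-12264 + (37*(80 + 48) - 2*152)) = sqrt(-12264 + (37*128 - 1*304)) = sqrt(-12264 + (4736 - 304)) = sqrt(-12264 + 4432) = sqrt(-7832) = 2*I*sqrt(1958)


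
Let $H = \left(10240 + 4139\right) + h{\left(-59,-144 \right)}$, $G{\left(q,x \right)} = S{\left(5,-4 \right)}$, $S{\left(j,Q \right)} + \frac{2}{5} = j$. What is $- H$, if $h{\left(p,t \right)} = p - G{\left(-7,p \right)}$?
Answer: $- \frac{71577}{5} \approx -14315.0$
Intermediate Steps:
$S{\left(j,Q \right)} = - \frac{2}{5} + j$
$G{\left(q,x \right)} = \frac{23}{5}$ ($G{\left(q,x \right)} = - \frac{2}{5} + 5 = \frac{23}{5}$)
$h{\left(p,t \right)} = - \frac{23}{5} + p$ ($h{\left(p,t \right)} = p - \frac{23}{5} = - \frac{23}{5} + p$)
$H = \frac{71577}{5}$ ($H = \left(10240 + 4139\right) - \frac{318}{5} = 14379 - \frac{318}{5} = \frac{71577}{5} \approx 14315.0$)
$- H = \left(-1\right) \frac{71577}{5} = - \frac{71577}{5}$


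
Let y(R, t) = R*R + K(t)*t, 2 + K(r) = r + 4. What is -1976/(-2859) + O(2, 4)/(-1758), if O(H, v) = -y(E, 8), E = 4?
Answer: 624712/837687 ≈ 0.74576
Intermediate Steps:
K(r) = 2 + r (K(r) = -2 + (r + 4) = -2 + (4 + r) = 2 + r)
y(R, t) = R**2 + t*(2 + t) (y(R, t) = R*R + (2 + t)*t = R**2 + t*(2 + t))
O(H, v) = -96 (O(H, v) = -(4**2 + 8*(2 + 8)) = -(16 + 8*10) = -(16 + 80) = -1*96 = -96)
-1976/(-2859) + O(2, 4)/(-1758) = -1976/(-2859) - 96/(-1758) = -1976*(-1/2859) - 96*(-1/1758) = 1976/2859 + 16/293 = 624712/837687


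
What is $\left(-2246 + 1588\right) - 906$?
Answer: $-1564$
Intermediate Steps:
$\left(-2246 + 1588\right) - 906 = -658 - 906 = -1564$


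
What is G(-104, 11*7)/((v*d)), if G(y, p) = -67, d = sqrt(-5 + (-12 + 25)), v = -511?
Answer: 67*sqrt(2)/2044 ≈ 0.046356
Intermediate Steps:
d = 2*sqrt(2) (d = sqrt(-5 + 13) = sqrt(8) = 2*sqrt(2) ≈ 2.8284)
G(-104, 11*7)/((v*d)) = -67*(-sqrt(2)/2044) = -(-67)*sqrt(2)/2044 = 67*sqrt(2)/2044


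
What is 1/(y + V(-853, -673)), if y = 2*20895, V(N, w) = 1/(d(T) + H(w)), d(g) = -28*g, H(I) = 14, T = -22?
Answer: 630/26327701 ≈ 2.3929e-5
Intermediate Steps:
V(N, w) = 1/630 (V(N, w) = 1/(-28*(-22) + 14) = 1/(616 + 14) = 1/630)
y = 41790
1/(y + V(-853, -673)) = 1/(41790 + 1/630) = 1/(26327701/630) = 630/26327701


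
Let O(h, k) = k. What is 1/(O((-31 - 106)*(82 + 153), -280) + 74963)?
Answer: 1/74683 ≈ 1.3390e-5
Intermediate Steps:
1/(O((-31 - 106)*(82 + 153), -280) + 74963) = 1/(-280 + 74963) = 1/74683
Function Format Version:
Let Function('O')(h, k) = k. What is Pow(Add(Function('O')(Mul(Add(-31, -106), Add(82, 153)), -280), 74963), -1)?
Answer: Rational(1, 74683) ≈ 1.3390e-5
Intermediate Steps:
Pow(Add(Function('O')(Mul(Add(-31, -106), Add(82, 153)), -280), 74963), -1) = Pow(Add(-280, 74963), -1) = Pow(74683, -1) = Rational(1, 74683)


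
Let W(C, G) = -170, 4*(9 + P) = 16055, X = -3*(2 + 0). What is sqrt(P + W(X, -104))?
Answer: sqrt(15339)/2 ≈ 61.925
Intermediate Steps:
X = -6 (X = -3*2 = -6)
P = 16019/4 (P = -9 + (1/4)*16055 = -9 + 16055/4 = 16019/4 ≈ 4004.8)
sqrt(P + W(X, -104)) = sqrt(16019/4 - 170) = sqrt(15339/4) = sqrt(15339)/2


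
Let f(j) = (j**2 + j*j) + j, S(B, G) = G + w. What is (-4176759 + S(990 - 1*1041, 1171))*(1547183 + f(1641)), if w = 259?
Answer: -28954178028794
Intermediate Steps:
S(B, G) = 259 + G (S(B, G) = G + 259 = 259 + G)
f(j) = j + 2*j**2 (f(j) = (j**2 + j**2) + j = 2*j**2 + j = j + 2*j**2)
(-4176759 + S(990 - 1*1041, 1171))*(1547183 + f(1641)) = (-4176759 + (259 + 1171))*(1547183 + 1641*(1 + 2*1641)) = (-4176759 + 1430)*(1547183 + 1641*(1 + 3282)) = -4175329*(1547183 + 1641*3283) = -4175329*(1547183 + 5387403) = -4175329*6934586 = -28954178028794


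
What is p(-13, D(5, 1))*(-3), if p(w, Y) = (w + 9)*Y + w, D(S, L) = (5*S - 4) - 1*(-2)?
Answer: 315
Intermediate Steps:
D(S, L) = -2 + 5*S (D(S, L) = (-4 + 5*S) + 2 = -2 + 5*S)
p(w, Y) = w + Y*(9 + w) (p(w, Y) = (9 + w)*Y + w = Y*(9 + w) + w = w + Y*(9 + w))
p(-13, D(5, 1))*(-3) = (-13 + 9*(-2 + 5*5) + (-2 + 5*5)*(-13))*(-3) = (-13 + 9*(-2 + 25) + (-2 + 25)*(-13))*(-3) = (-13 + 9*23 + 23*(-13))*(-3) = (-13 + 207 - 299)*(-3) = -105*(-3) = 315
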